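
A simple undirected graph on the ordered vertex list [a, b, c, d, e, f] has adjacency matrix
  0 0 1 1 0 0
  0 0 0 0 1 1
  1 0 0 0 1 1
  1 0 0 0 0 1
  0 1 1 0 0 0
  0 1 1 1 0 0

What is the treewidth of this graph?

2

A width-2 tree decomposition is:
Bags: B1 = {a, d, f}  B2 = {a, c, f}  B3 = {b, c, f}  B4 = {b, c, e}
Tree: B1–B2, B2–B3, B3–B4
Each bag holds 3 vertices, so the decomposition has width 2, which upper-bounds the treewidth. Since d–a–c–f–d is a cycle in G, G is not acyclic. Forests are exactly the graphs of treewidth ≤ 1, so tw(G) ≥ 2. Therefore the treewidth is 2.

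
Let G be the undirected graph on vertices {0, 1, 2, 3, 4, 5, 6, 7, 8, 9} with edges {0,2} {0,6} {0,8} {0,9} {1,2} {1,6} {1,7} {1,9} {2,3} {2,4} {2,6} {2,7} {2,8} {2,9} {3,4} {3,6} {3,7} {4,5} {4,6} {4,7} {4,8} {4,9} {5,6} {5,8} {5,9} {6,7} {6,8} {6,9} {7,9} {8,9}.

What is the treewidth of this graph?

4

A width-4 tree decomposition is:
Bags: B1 = {2, 4, 6, 7, 9}  B2 = {2, 4, 6, 8, 9}  B3 = {0, 2, 6, 8, 9}  B4 = {1, 2, 6, 7, 9}  B5 = {2, 3, 4, 6, 7}  B6 = {4, 5, 6, 8, 9}
Tree: B1–B2, B2–B3, B1–B4, B1–B5, B2–B6
The largest bag has 5 vertices, giving width 4; this decomposition certifies tw(G) ≤ 4. On the other hand G contains the 5-clique {0, 2, 6, 8, 9}. A clique must lie in a single bag of any decomposition, so no decomposition can have width below 4. Combining the bounds, tw(G) = 4.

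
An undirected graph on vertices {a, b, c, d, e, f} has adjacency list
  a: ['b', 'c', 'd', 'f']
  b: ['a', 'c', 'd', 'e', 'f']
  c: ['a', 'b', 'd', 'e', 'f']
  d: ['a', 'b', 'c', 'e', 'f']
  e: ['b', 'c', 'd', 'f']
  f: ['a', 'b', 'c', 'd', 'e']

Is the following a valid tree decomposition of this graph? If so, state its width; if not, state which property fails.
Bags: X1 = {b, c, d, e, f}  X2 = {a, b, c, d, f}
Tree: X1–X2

Checking the three conditions: (i) the bags cover all of {a, b, c, d, e, f}; (ii) for each edge, some bag contains both endpoints; (iii) the bags containing any fixed vertex form a subtree. All hold, so the decomposition is valid with width 5 − 1 = 4.

Yes; width 4.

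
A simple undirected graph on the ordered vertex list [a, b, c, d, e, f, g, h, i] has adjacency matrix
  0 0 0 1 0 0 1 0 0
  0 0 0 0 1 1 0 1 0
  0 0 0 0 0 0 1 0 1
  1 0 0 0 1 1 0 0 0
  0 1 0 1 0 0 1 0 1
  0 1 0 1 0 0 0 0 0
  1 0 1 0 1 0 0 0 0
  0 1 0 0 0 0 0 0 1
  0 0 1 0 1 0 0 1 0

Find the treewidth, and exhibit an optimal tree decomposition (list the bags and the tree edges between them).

Treewidth 3.
One such decomposition:
Bags: B1 = {b, c, h, i}  B2 = {b, c, e, i}  B3 = {b, c, e, g}  B4 = {b, e, f, g}  B5 = {d, e, f, g}  B6 = {a, d, f, g}
Tree: B1–B2, B2–B3, B3–B4, B4–B5, B5–B6

Every bag has size at most 4, so the width is 4 − 1 = 3 and tw(G) ≤ 3. For the lower bound: the 4 vertex sets {c,h,i}, {b}, {e}, {a,d,f,g} are disjoint, each induces a connected subgraph, and every pair is joined by at least one edge of G. Contracting each set to a single vertex therefore yields K_{4} as a minor, and since treewidth is minor-monotone, tw(G) ≥ tw(K_{4}) = 3. Therefore the treewidth is 3.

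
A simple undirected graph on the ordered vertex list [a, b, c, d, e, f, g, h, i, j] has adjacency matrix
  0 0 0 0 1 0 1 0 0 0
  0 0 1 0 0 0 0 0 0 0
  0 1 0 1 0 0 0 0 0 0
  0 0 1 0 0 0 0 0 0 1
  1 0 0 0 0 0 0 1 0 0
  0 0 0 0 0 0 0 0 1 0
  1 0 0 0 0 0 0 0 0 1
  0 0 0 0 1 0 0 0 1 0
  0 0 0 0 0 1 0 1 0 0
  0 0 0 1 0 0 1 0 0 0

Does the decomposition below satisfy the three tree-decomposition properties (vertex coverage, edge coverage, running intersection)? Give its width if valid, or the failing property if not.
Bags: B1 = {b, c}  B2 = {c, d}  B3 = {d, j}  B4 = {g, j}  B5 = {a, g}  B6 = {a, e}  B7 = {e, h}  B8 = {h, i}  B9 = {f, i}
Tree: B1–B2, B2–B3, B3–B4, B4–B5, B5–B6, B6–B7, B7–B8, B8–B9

Checking the three conditions: (i) the bags cover all of {a, b, c, d, e, f, g, h, i, j}; (ii) for each edge, some bag contains both endpoints; (iii) the bags containing any fixed vertex form a subtree. All hold, so the decomposition is valid with width 2 − 1 = 1.

Yes; width 1.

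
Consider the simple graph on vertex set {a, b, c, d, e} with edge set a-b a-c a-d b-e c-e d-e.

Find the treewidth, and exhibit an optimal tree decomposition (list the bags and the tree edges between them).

Every bag has size at most 3, so the width is 3 − 1 = 2 and tw(G) ≤ 2. The edges a–c–e–b–a form a cycle, so G is not a tree and its treewidth is at least 2. The upper and lower bounds meet at 2, so that is the treewidth.

Treewidth 2.
Bags: B1 = {a, c, e}  B2 = {a, b, e}  B3 = {a, d, e}
Tree: B1–B2, B2–B3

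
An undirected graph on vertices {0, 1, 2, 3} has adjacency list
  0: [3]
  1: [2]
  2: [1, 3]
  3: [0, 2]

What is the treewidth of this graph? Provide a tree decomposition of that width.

Every bag has size at most 2, so the width is 2 − 1 = 1 and tw(G) ≤ 1. Any graph with an edge has treewidth ≥ 1, and G has the edge 1–2. Therefore the treewidth is 1.

Treewidth 1.
One optimal decomposition is:
Bags: B1 = {1, 2}  B2 = {2, 3}  B3 = {0, 3}
Tree: B1–B2, B2–B3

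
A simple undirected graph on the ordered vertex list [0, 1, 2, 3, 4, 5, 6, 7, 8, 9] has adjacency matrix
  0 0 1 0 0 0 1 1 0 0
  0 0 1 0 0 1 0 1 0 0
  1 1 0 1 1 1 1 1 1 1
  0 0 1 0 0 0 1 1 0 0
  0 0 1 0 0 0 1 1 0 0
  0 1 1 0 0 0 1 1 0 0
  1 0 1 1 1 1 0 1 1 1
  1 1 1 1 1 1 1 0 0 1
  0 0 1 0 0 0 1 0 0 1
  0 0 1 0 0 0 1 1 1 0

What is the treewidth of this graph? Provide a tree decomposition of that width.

Treewidth 3.
One optimal decomposition is:
Bags: B1 = {1, 2, 5, 7}  B2 = {2, 5, 6, 7}  B3 = {2, 6, 7, 9}  B4 = {0, 2, 6, 7}  B5 = {2, 6, 8, 9}  B6 = {2, 4, 6, 7}  B7 = {2, 3, 6, 7}
Tree: B1–B2, B2–B3, B2–B4, B3–B5, B2–B6, B4–B7

Every bag has size at most 4, so the width is 4 − 1 = 3 and tw(G) ≤ 3. Conversely, {1, 2, 5, 7} is a clique of size 4, and the vertices of any clique must share a bag in every tree decomposition; so some bag has ≥ 4 vertices and tw(G) ≥ 3. Hence tw(G) = 3 exactly.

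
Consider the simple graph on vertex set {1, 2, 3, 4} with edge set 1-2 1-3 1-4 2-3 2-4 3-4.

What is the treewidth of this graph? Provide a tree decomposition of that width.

Treewidth 3.
One such decomposition:
Bags: B1 = {1, 2, 3, 4}
Tree: (single bag)

With just one bag of size 4, the width is 4 − 1 = 3, so tw(G) ≤ 3. Conversely, {1, 2, 3, 4} is a clique of size 4, and the vertices of any clique must share a bag in every tree decomposition; so some bag has ≥ 4 vertices and tw(G) ≥ 3. Combining the bounds, tw(G) = 3.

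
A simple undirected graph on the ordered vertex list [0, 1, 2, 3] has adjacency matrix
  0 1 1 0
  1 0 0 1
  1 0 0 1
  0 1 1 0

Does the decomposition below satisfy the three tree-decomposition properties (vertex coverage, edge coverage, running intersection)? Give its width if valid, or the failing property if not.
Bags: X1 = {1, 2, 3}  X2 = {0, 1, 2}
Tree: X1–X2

Vertex coverage: the bags together contain {0, 1, 2, 3}, the full vertex set. Edge coverage: each edge of G has both endpoints in at least one bag. Running intersection: for every vertex, the bags containing it form a connected subtree. All three properties hold, so this is a valid tree decomposition of width max|bag| − 1 = 2, and hence tw(G) ≤ 2.

Yes; width 2.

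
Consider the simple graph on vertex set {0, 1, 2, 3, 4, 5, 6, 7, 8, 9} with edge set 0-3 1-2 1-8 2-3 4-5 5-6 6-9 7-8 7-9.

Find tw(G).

1

A width-1 tree decomposition is:
Bags: B1 = {4, 5}  B2 = {5, 6}  B3 = {6, 9}  B4 = {7, 9}  B5 = {7, 8}  B6 = {1, 8}  B7 = {1, 2}  B8 = {2, 3}  B9 = {0, 3}
Tree: B1–B2, B2–B3, B3–B4, B4–B5, B5–B6, B6–B7, B7–B8, B8–B9
Every bag has size at most 2, so the width is 2 − 1 = 1 and tw(G) ≤ 1. Since G has at least one edge (e.g. 4–5), it is not an edgeless graph, so tw(G) ≥ 1. Hence tw(G) = 1 exactly.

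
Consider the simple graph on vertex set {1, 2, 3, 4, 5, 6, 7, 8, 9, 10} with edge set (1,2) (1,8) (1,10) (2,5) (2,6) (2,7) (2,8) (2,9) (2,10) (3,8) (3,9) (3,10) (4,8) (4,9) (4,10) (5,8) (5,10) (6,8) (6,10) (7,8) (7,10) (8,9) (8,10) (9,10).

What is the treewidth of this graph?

3

A width-3 tree decomposition is:
Bags: B1 = {2, 5, 8, 10}  B2 = {2, 8, 9, 10}  B3 = {3, 8, 9, 10}  B4 = {2, 7, 8, 10}  B5 = {1, 2, 8, 10}  B6 = {4, 8, 9, 10}  B7 = {2, 6, 8, 10}
Tree: B1–B2, B2–B3, B1–B4, B4–B5, B2–B6, B5–B7
Every bag has size at most 4, so the width is 4 − 1 = 3 and tw(G) ≤ 3. On the other hand G contains the 4-clique {1, 2, 8, 10}. A clique must lie in a single bag of any decomposition, so no decomposition can have width below 3. The upper and lower bounds meet at 3, so that is the treewidth.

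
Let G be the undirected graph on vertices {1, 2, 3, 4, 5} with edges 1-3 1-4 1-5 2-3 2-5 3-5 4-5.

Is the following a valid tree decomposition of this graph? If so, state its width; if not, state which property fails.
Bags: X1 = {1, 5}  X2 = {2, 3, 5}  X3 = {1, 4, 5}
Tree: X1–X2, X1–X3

A tree decomposition must satisfy three properties: every vertex lies in some bag; for every edge, both endpoints lie together in some bag; and for every vertex, the bags containing it form a connected subtree. Here edge (3,1) lies in no bag, so the decomposition is invalid.

No — edge (3,1) lies in no bag.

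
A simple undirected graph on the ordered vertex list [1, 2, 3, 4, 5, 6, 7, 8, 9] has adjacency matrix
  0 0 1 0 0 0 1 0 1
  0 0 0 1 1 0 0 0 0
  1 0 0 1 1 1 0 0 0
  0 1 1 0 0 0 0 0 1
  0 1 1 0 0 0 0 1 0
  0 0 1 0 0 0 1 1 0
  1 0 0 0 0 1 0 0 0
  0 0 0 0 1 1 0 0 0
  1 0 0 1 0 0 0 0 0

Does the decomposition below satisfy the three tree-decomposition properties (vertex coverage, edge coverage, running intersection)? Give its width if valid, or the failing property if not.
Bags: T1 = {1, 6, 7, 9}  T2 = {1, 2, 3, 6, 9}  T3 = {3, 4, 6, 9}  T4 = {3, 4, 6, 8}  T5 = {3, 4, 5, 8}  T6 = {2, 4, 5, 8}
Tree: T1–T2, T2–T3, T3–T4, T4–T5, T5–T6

A tree decomposition must satisfy three properties: every vertex lies in some bag; for every edge, both endpoints lie together in some bag; and for every vertex, the bags containing it form a connected subtree. Here bags containing vertex 2 are not connected in the tree, so the decomposition is invalid.

No — bags containing vertex 2 are not connected in the tree.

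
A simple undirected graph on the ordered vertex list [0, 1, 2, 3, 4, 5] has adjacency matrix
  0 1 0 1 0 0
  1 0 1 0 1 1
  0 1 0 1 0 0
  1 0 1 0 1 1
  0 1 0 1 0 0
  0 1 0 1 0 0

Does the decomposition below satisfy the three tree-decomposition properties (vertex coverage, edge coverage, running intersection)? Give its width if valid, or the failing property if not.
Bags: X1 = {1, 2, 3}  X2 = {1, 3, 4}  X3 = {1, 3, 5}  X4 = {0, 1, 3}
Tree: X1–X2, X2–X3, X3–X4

Checking the three conditions: (i) the bags cover all of {0, 1, 2, 3, 4, 5}; (ii) for each edge, some bag contains both endpoints; (iii) the bags containing any fixed vertex form a subtree. All hold, so the decomposition is valid with width 3 − 1 = 2.

Yes; width 2.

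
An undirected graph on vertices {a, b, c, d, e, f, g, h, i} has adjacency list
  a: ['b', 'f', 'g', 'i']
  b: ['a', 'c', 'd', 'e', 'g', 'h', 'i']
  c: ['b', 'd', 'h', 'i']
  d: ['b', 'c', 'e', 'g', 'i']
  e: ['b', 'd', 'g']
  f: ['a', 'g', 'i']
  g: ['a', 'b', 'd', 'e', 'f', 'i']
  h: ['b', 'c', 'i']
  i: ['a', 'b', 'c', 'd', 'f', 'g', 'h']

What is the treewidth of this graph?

3

A width-3 tree decomposition is:
Bags: B1 = {b, d, g, i}  B2 = {a, b, g, i}  B3 = {b, c, d, i}  B4 = {b, d, e, g}  B5 = {b, c, h, i}  B6 = {a, f, g, i}
Tree: B1–B2, B1–B3, B1–B4, B3–B5, B2–B6
Each bag holds 4 vertices, so the decomposition has width 3, which upper-bounds the treewidth. For the lower bound, the 4 vertices {a, f, g, i} are pairwise adjacent, and any tree decomposition puts a clique entirely inside one bag — forcing width ≥ 3. The upper and lower bounds meet at 3, so that is the treewidth.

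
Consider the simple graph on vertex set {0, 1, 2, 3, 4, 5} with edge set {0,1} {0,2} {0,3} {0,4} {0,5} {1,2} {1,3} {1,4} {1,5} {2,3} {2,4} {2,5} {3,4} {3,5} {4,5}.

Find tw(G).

A width-5 tree decomposition is:
Bags: B1 = {0, 1, 2, 3, 4, 5}
Tree: (single bag)
A single bag containing all 6 vertices is trivially a valid decomposition of width 5. For the lower bound, the 6 vertices {0, 1, 2, 3, 4, 5} are pairwise adjacent, and any tree decomposition puts a clique entirely inside one bag — forcing width ≥ 5. Combining the bounds, tw(G) = 5.

5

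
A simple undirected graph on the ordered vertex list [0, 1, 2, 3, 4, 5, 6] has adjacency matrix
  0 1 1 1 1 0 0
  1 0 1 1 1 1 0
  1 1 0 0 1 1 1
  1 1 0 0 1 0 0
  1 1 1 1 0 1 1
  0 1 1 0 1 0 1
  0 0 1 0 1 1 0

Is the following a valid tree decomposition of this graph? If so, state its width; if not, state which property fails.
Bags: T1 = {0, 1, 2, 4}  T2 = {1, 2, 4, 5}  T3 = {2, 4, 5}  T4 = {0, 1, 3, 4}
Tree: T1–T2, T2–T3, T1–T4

A tree decomposition must satisfy three properties: every vertex lies in some bag; for every edge, both endpoints lie together in some bag; and for every vertex, the bags containing it form a connected subtree. Here vertex 6 appears in no bag, so the decomposition is invalid.

No — vertex 6 appears in no bag.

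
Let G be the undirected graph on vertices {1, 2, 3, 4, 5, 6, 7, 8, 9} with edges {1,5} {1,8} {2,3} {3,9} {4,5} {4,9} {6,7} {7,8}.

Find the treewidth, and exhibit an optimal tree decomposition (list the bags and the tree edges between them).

The largest bag has 2 vertices, giving width 1; this decomposition certifies tw(G) ≤ 1. Any graph with an edge has treewidth ≥ 1, and G has the edge 2–3. Combining the bounds, tw(G) = 1.

Treewidth 1.
One optimal decomposition is:
Bags: B1 = {2, 3}  B2 = {3, 9}  B3 = {4, 9}  B4 = {4, 5}  B5 = {1, 5}  B6 = {1, 8}  B7 = {7, 8}  B8 = {6, 7}
Tree: B1–B2, B2–B3, B3–B4, B4–B5, B5–B6, B6–B7, B7–B8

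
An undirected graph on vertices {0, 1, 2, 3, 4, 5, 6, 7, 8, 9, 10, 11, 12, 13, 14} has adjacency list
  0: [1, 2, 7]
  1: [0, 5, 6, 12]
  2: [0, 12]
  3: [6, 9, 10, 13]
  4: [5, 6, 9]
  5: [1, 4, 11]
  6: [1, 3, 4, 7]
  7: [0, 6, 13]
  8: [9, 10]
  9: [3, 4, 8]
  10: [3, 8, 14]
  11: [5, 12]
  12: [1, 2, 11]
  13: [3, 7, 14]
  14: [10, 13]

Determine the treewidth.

3

A width-3 tree decomposition is:
Bags: B1 = {8, 9, 10, 14}  B2 = {3, 9, 10, 14}  B3 = {3, 9, 13, 14}  B4 = {3, 4, 9, 13}  B5 = {3, 4, 6, 13}  B6 = {4, 6, 7, 13}  B7 = {4, 5, 6, 7}  B8 = {1, 5, 6, 7}  B9 = {0, 1, 5, 7}  B10 = {0, 1, 5, 11}  B11 = {0, 1, 11, 12}  B12 = {0, 2, 11, 12}
Tree: B1–B2, B2–B3, B3–B4, B4–B5, B5–B6, B6–B7, B7–B8, B8–B9, B9–B10, B10–B11, B11–B12
Each bag holds 4 vertices, so the decomposition has width 3, which upper-bounds the treewidth. For the lower bound: the 4 vertex sets {8,10,14}, {9}, {3}, {4,6,7,13} are disjoint, each induces a connected subgraph, and every pair is joined by at least one edge of G. Contracting each set to a single vertex therefore yields K_{4} as a minor, and since treewidth is minor-monotone, tw(G) ≥ tw(K_{4}) = 3. The upper and lower bounds meet at 3, so that is the treewidth.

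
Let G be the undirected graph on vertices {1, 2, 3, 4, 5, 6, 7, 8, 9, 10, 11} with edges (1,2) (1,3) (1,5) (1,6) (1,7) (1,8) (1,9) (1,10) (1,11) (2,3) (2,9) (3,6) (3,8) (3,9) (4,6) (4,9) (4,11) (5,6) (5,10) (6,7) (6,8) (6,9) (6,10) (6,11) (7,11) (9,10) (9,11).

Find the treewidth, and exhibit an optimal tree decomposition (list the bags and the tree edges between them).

The largest bag has 4 vertices, giving width 3; this decomposition certifies tw(G) ≤ 3. For the lower bound, the 4 vertices {1, 2, 3, 9} are pairwise adjacent, and any tree decomposition puts a clique entirely inside one bag — forcing width ≥ 3. Hence tw(G) = 3 exactly.

Treewidth 3.
One such decomposition:
Bags: B1 = {1, 6, 9, 10}  B2 = {1, 3, 6, 9}  B3 = {1, 6, 9, 11}  B4 = {1, 3, 6, 8}  B5 = {1, 5, 6, 10}  B6 = {1, 6, 7, 11}  B7 = {1, 2, 3, 9}  B8 = {4, 6, 9, 11}
Tree: B1–B2, B1–B3, B2–B4, B1–B5, B3–B6, B2–B7, B3–B8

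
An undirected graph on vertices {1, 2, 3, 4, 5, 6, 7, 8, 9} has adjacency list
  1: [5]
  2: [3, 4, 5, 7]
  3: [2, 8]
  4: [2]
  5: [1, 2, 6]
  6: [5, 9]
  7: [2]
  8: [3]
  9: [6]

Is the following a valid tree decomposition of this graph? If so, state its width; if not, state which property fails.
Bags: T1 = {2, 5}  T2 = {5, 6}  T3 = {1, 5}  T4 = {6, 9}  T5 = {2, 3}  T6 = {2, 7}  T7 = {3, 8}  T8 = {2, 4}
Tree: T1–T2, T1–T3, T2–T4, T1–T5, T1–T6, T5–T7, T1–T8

Yes; width 1.

Vertex coverage: the bags together contain {1, 2, 3, 4, 5, 6, 7, 8, 9}, the full vertex set. Edge coverage: each edge of G has both endpoints in at least one bag. Running intersection: for every vertex, the bags containing it form a connected subtree. All three properties hold, so this is a valid tree decomposition of width max|bag| − 1 = 1, and hence tw(G) ≤ 1.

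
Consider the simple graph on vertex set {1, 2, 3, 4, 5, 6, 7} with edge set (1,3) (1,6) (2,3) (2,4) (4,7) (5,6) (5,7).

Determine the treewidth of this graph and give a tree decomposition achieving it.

Each bag holds 3 vertices, so the decomposition has width 2, which upper-bounds the treewidth. Since 6–1–3–2–4–7–5–6 is a cycle in G, G is not acyclic. Forests are exactly the graphs of treewidth ≤ 1, so tw(G) ≥ 2. Therefore the treewidth is 2.

Treewidth 2.
One such decomposition:
Bags: B1 = {1, 3, 6}  B2 = {2, 3, 6}  B3 = {2, 4, 6}  B4 = {4, 6, 7}  B5 = {5, 6, 7}
Tree: B1–B2, B2–B3, B3–B4, B4–B5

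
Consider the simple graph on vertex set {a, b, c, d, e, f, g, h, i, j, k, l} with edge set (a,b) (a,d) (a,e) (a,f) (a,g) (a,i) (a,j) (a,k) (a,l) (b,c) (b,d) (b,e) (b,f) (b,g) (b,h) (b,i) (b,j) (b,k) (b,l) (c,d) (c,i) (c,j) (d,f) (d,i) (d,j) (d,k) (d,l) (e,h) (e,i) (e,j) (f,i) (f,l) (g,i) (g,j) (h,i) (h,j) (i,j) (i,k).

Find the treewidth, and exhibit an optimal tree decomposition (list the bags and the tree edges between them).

Treewidth 4.
One such decomposition:
Bags: B1 = {a, b, d, i, j}  B2 = {a, b, d, f, i}  B3 = {a, b, e, i, j}  B4 = {b, e, h, i, j}  B5 = {a, b, d, i, k}  B6 = {a, b, d, f, l}  B7 = {b, c, d, i, j}  B8 = {a, b, g, i, j}
Tree: B1–B2, B1–B3, B3–B4, B1–B5, B2–B6, B1–B7, B1–B8

The largest bag has 5 vertices, giving width 4; this decomposition certifies tw(G) ≤ 4. For the lower bound, the 5 vertices {a, b, d, f, l} are pairwise adjacent, and any tree decomposition puts a clique entirely inside one bag — forcing width ≥ 4. Hence tw(G) = 4 exactly.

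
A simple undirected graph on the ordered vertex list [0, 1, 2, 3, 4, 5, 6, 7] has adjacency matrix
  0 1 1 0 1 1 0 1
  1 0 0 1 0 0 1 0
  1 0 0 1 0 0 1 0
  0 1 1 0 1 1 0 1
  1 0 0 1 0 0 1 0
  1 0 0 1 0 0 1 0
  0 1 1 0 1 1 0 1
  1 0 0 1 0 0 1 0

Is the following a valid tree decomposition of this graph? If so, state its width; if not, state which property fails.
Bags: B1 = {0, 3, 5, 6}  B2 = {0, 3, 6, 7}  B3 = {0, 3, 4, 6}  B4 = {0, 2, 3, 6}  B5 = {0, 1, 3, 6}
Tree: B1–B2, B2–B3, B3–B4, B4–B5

Yes; width 3.

Vertex coverage: the bags together contain {0, 1, 2, 3, 4, 5, 6, 7}, the full vertex set. Edge coverage: each edge of G has both endpoints in at least one bag. Running intersection: for every vertex, the bags containing it form a connected subtree. All three properties hold, so this is a valid tree decomposition of width max|bag| − 1 = 3, and hence tw(G) ≤ 3.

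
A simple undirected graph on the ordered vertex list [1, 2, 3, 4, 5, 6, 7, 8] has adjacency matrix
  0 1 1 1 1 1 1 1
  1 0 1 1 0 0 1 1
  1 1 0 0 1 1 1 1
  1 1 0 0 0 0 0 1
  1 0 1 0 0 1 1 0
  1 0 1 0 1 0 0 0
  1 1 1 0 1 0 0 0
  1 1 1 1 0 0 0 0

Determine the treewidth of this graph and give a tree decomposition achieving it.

Treewidth 3.
One optimal decomposition is:
Bags: B1 = {1, 2, 3, 8}  B2 = {1, 2, 4, 8}  B3 = {1, 2, 3, 7}  B4 = {1, 3, 5, 7}  B5 = {1, 3, 5, 6}
Tree: B1–B2, B1–B3, B3–B4, B4–B5

Every bag has size at most 4, so the width is 4 − 1 = 3 and tw(G) ≤ 3. Conversely, {1, 2, 3, 8} is a clique of size 4, and the vertices of any clique must share a bag in every tree decomposition; so some bag has ≥ 4 vertices and tw(G) ≥ 3. Hence tw(G) = 3 exactly.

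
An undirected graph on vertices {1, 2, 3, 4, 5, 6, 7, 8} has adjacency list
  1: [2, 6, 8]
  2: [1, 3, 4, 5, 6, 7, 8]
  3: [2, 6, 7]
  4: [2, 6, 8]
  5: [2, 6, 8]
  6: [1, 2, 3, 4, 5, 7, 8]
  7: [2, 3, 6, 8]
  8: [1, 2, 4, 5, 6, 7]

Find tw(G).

3

A width-3 tree decomposition is:
Bags: B1 = {1, 2, 6, 8}  B2 = {2, 6, 7, 8}  B3 = {2, 3, 6, 7}  B4 = {2, 5, 6, 8}  B5 = {2, 4, 6, 8}
Tree: B1–B2, B2–B3, B1–B4, B1–B5
The largest bag has 4 vertices, giving width 3; this decomposition certifies tw(G) ≤ 3. Conversely, {1, 2, 6, 8} is a clique of size 4, and the vertices of any clique must share a bag in every tree decomposition; so some bag has ≥ 4 vertices and tw(G) ≥ 3. Combining the bounds, tw(G) = 3.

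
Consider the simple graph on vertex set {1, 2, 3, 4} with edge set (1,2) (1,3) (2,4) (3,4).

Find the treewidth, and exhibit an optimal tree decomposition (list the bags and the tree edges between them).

Each bag holds 3 vertices, so the decomposition has width 2, which upper-bounds the treewidth. For the lower bound, G contains the cycle 2–1–3–4–2, so G is not a forest; only forests have treewidth ≤ 1, hence tw(G) ≥ 2. The upper and lower bounds meet at 2, so that is the treewidth.

Treewidth 2.
One optimal decomposition is:
Bags: B1 = {1, 2, 3}  B2 = {2, 3, 4}
Tree: B1–B2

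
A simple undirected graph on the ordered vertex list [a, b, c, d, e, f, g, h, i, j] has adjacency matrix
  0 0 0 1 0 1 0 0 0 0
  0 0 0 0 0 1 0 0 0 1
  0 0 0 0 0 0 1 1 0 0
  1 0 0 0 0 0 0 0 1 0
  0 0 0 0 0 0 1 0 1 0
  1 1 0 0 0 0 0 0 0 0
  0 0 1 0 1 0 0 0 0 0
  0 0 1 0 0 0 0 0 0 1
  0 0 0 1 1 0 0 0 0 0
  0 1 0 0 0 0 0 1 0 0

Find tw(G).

A width-2 tree decomposition is:
Bags: B1 = {b, f, j}  B2 = {f, h, j}  B3 = {c, f, h}  B4 = {c, f, g}  B5 = {e, f, g}  B6 = {e, f, i}  B7 = {d, f, i}  B8 = {a, d, f}
Tree: B1–B2, B2–B3, B3–B4, B4–B5, B5–B6, B6–B7, B7–B8
The largest bag has 3 vertices, giving width 2; this decomposition certifies tw(G) ≤ 2. Since f–b–j–h–c–g–e–i–d–a–f is a cycle in G, G is not acyclic. Forests are exactly the graphs of treewidth ≤ 1, so tw(G) ≥ 2. Combining the bounds, tw(G) = 2.

2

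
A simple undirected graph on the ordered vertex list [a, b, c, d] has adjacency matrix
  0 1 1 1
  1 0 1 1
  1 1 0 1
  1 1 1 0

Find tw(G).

3

A width-3 tree decomposition is:
Bags: B1 = {a, b, c, d}
Tree: (single bag)
With just one bag of size 4, the width is 4 − 1 = 3, so tw(G) ≤ 3. On the other hand G contains the 4-clique {a, b, c, d}. A clique must lie in a single bag of any decomposition, so no decomposition can have width below 3. Combining the bounds, tw(G) = 3.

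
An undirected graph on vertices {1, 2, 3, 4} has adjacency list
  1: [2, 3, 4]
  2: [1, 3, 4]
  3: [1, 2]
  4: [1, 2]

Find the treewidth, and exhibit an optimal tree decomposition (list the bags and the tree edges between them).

Every bag has size at most 3, so the width is 3 − 1 = 2 and tw(G) ≤ 2. For the lower bound, the 3 vertices {1, 2, 3} are pairwise adjacent, and any tree decomposition puts a clique entirely inside one bag — forcing width ≥ 2. Therefore the treewidth is 2.

Treewidth 2.
One such decomposition:
Bags: B1 = {1, 2, 4}  B2 = {1, 2, 3}
Tree: B1–B2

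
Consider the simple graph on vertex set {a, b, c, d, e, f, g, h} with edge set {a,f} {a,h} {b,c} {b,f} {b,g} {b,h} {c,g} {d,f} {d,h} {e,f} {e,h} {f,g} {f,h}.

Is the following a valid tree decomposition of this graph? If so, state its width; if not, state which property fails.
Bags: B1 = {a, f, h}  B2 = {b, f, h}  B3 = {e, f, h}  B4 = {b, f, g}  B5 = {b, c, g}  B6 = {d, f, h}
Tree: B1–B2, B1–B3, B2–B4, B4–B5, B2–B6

Yes; width 2.

Vertex coverage: the bags together contain {a, b, c, d, e, f, g, h}, the full vertex set. Edge coverage: each edge of G has both endpoints in at least one bag. Running intersection: for every vertex, the bags containing it form a connected subtree. All three properties hold, so this is a valid tree decomposition of width max|bag| − 1 = 2, and hence tw(G) ≤ 2.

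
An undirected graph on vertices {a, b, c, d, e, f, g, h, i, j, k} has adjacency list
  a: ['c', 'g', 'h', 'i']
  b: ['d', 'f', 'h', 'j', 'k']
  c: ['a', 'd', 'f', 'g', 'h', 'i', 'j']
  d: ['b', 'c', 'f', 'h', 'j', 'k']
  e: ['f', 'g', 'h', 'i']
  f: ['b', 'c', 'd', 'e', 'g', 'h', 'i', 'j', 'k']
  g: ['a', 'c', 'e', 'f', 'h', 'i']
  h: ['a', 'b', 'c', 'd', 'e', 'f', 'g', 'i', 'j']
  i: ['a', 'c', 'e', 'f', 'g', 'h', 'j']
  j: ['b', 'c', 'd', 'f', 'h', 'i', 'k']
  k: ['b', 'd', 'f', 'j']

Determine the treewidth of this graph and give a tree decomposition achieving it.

Treewidth 4.
One such decomposition:
Bags: B1 = {c, f, h, i, j}  B2 = {c, d, f, h, j}  B3 = {c, f, g, h, i}  B4 = {b, d, f, h, j}  B5 = {b, d, f, j, k}  B6 = {a, c, g, h, i}  B7 = {e, f, g, h, i}
Tree: B1–B2, B1–B3, B2–B4, B4–B5, B3–B6, B3–B7

Every bag has size at most 5, so the width is 5 − 1 = 4 and tw(G) ≤ 4. On the other hand G contains the 5-clique {a, c, g, h, i}. A clique must lie in a single bag of any decomposition, so no decomposition can have width below 4. Hence tw(G) = 4 exactly.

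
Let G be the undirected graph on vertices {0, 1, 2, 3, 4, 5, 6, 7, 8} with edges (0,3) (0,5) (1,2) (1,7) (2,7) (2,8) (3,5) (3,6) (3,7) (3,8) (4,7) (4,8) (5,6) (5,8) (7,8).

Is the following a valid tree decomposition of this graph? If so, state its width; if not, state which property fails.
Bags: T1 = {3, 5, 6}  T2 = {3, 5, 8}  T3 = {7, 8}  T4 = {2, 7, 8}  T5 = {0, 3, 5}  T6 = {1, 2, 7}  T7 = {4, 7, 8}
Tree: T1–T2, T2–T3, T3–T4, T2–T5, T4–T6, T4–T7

A tree decomposition must satisfy three properties: every vertex lies in some bag; for every edge, both endpoints lie together in some bag; and for every vertex, the bags containing it form a connected subtree. Here edge (3,7) lies in no bag, so the decomposition is invalid.

No — edge (3,7) lies in no bag.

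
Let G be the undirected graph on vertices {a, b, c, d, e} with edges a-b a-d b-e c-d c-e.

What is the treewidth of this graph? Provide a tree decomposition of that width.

Every bag has size at most 3, so the width is 3 − 1 = 2 and tw(G) ≤ 2. For the lower bound, G contains the cycle c–d–a–b–e–c, so G is not a forest; only forests have treewidth ≤ 1, hence tw(G) ≥ 2. Hence tw(G) = 2 exactly.

Treewidth 2.
One optimal decomposition is:
Bags: B1 = {a, c, d}  B2 = {a, b, c}  B3 = {b, c, e}
Tree: B1–B2, B2–B3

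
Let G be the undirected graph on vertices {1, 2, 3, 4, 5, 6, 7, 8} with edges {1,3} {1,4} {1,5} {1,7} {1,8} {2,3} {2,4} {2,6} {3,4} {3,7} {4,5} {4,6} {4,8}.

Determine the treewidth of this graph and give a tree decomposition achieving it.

Treewidth 2.
Bags: B1 = {1, 3, 4}  B2 = {2, 3, 4}  B3 = {1, 3, 7}  B4 = {1, 4, 5}  B5 = {2, 4, 6}  B6 = {1, 4, 8}
Tree: B1–B2, B1–B3, B1–B4, B2–B5, B1–B6

Every bag has size at most 3, so the width is 3 − 1 = 2 and tw(G) ≤ 2. Conversely, {1, 4, 8} is a clique of size 3, and the vertices of any clique must share a bag in every tree decomposition; so some bag has ≥ 3 vertices and tw(G) ≥ 2. Combining the bounds, tw(G) = 2.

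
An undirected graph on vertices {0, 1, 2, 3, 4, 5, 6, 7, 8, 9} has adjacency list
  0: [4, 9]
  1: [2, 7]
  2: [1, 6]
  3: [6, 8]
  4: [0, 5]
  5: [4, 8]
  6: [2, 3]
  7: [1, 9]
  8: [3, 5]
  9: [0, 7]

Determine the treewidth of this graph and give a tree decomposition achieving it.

Each bag holds 3 vertices, so the decomposition has width 2, which upper-bounds the treewidth. Since 6–3–8–5–4–0–9–7–1–2–6 is a cycle in G, G is not acyclic. Forests are exactly the graphs of treewidth ≤ 1, so tw(G) ≥ 2. Hence tw(G) = 2 exactly.

Treewidth 2.
One such decomposition:
Bags: B1 = {3, 6, 8}  B2 = {5, 6, 8}  B3 = {4, 5, 6}  B4 = {0, 4, 6}  B5 = {0, 6, 9}  B6 = {6, 7, 9}  B7 = {1, 6, 7}  B8 = {1, 2, 6}
Tree: B1–B2, B2–B3, B3–B4, B4–B5, B5–B6, B6–B7, B7–B8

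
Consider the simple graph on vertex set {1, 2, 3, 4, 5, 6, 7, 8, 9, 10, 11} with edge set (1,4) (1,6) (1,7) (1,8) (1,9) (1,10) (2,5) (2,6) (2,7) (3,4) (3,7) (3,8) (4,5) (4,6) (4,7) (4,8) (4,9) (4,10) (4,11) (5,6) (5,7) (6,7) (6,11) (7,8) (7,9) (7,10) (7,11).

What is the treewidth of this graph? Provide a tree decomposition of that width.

The largest bag has 4 vertices, giving width 3; this decomposition certifies tw(G) ≤ 3. Conversely, {2, 5, 6, 7} is a clique of size 4, and the vertices of any clique must share a bag in every tree decomposition; so some bag has ≥ 4 vertices and tw(G) ≥ 3. Combining the bounds, tw(G) = 3.

Treewidth 3.
One such decomposition:
Bags: B1 = {1, 4, 6, 7}  B2 = {4, 6, 7, 11}  B3 = {4, 5, 6, 7}  B4 = {1, 4, 7, 8}  B5 = {3, 4, 7, 8}  B6 = {1, 4, 7, 10}  B7 = {1, 4, 7, 9}  B8 = {2, 5, 6, 7}
Tree: B1–B2, B2–B3, B1–B4, B4–B5, B4–B6, B6–B7, B3–B8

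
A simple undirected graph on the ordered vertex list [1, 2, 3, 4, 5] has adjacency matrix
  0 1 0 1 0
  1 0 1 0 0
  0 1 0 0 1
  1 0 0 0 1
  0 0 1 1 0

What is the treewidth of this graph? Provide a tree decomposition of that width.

Every bag has size at most 3, so the width is 3 − 1 = 2 and tw(G) ≤ 2. The edges 5–3–2–1–4–5 form a cycle, so G is not a tree and its treewidth is at least 2. Combining the bounds, tw(G) = 2.

Treewidth 2.
One such decomposition:
Bags: B1 = {2, 3, 5}  B2 = {1, 2, 5}  B3 = {1, 4, 5}
Tree: B1–B2, B2–B3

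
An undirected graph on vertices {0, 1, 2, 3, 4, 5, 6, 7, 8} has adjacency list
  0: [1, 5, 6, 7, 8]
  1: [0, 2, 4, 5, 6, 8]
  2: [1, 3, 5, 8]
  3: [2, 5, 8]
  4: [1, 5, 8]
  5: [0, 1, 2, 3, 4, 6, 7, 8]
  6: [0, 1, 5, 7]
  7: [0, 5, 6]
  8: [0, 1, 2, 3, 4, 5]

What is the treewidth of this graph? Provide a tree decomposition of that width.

Each bag holds 4 vertices, so the decomposition has width 3, which upper-bounds the treewidth. Conversely, {0, 1, 5, 8} is a clique of size 4, and the vertices of any clique must share a bag in every tree decomposition; so some bag has ≥ 4 vertices and tw(G) ≥ 3. Hence tw(G) = 3 exactly.

Treewidth 3.
One optimal decomposition is:
Bags: B1 = {1, 2, 5, 8}  B2 = {2, 3, 5, 8}  B3 = {0, 1, 5, 8}  B4 = {0, 1, 5, 6}  B5 = {0, 5, 6, 7}  B6 = {1, 4, 5, 8}
Tree: B1–B2, B1–B3, B3–B4, B4–B5, B3–B6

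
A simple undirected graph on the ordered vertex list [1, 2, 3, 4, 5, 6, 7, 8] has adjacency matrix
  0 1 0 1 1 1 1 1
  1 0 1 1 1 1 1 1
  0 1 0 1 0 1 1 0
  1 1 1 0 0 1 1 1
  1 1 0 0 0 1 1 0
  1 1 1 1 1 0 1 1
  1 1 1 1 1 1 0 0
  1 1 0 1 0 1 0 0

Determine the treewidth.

4

A width-4 tree decomposition is:
Bags: B1 = {1, 2, 4, 6, 7}  B2 = {1, 2, 5, 6, 7}  B3 = {1, 2, 4, 6, 8}  B4 = {2, 3, 4, 6, 7}
Tree: B1–B2, B1–B3, B1–B4
Every bag has size at most 5, so the width is 5 − 1 = 4 and tw(G) ≤ 4. Conversely, {1, 2, 4, 6, 8} is a clique of size 5, and the vertices of any clique must share a bag in every tree decomposition; so some bag has ≥ 5 vertices and tw(G) ≥ 4. Therefore the treewidth is 4.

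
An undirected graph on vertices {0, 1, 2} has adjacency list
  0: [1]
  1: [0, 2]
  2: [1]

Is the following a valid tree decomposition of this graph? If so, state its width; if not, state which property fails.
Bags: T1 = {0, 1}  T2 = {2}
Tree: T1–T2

A tree decomposition must satisfy three properties: every vertex lies in some bag; for every edge, both endpoints lie together in some bag; and for every vertex, the bags containing it form a connected subtree. Here edge (1,2) lies in no bag, so the decomposition is invalid.

No — edge (1,2) lies in no bag.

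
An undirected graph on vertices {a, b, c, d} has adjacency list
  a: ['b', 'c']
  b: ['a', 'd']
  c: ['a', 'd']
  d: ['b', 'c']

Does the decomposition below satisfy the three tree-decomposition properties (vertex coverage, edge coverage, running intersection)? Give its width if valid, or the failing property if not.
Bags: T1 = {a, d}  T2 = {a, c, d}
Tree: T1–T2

No — vertex b appears in no bag.

A tree decomposition must satisfy three properties: every vertex lies in some bag; for every edge, both endpoints lie together in some bag; and for every vertex, the bags containing it form a connected subtree. Here vertex b appears in no bag, so the decomposition is invalid.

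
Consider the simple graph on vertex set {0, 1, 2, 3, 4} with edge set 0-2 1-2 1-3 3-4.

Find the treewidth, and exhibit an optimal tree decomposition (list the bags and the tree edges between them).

Every bag has size at most 2, so the width is 2 − 1 = 1 and tw(G) ≤ 1. Since G has at least one edge (e.g. 4–3), it is not an edgeless graph, so tw(G) ≥ 1. Therefore the treewidth is 1.

Treewidth 1.
One optimal decomposition is:
Bags: B1 = {3, 4}  B2 = {1, 3}  B3 = {1, 2}  B4 = {0, 2}
Tree: B1–B2, B2–B3, B3–B4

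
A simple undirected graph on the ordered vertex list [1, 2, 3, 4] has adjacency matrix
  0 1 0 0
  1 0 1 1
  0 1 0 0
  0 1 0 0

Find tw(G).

1

A width-1 tree decomposition is:
Bags: B1 = {2, 4}  B2 = {2, 3}  B3 = {1, 2}
Tree: B1–B2, B2–B3
Every bag has size at most 2, so the width is 2 − 1 = 1 and tw(G) ≤ 1. Since G has at least one edge (e.g. 2–4), it is not an edgeless graph, so tw(G) ≥ 1. Combining the bounds, tw(G) = 1.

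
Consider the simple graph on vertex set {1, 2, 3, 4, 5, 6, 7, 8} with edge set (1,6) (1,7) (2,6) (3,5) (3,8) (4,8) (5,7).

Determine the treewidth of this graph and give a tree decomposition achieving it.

Treewidth 1.
One optimal decomposition is:
Bags: B1 = {4, 8}  B2 = {3, 8}  B3 = {3, 5}  B4 = {5, 7}  B5 = {1, 7}  B6 = {1, 6}  B7 = {2, 6}
Tree: B1–B2, B2–B3, B3–B4, B4–B5, B5–B6, B6–B7

Every bag has size at most 2, so the width is 2 − 1 = 1 and tw(G) ≤ 1. Any graph with an edge has treewidth ≥ 1, and G has the edge 4–8. Hence tw(G) = 1 exactly.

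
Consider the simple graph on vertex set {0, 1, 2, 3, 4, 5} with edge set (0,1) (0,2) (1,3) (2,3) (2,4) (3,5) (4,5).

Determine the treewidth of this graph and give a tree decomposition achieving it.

Treewidth 2.
Bags: B1 = {0, 1, 2}  B2 = {1, 2, 3}  B3 = {2, 3, 4}  B4 = {3, 4, 5}
Tree: B1–B2, B2–B3, B3–B4

Each bag holds 3 vertices, so the decomposition has width 2, which upper-bounds the treewidth. Since 0–1–3–2–0 is a cycle in G, G is not acyclic. Forests are exactly the graphs of treewidth ≤ 1, so tw(G) ≥ 2. Hence tw(G) = 2 exactly.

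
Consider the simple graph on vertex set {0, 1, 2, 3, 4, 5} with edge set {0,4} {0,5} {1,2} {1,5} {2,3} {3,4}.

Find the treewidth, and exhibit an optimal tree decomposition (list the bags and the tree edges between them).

Treewidth 2.
Bags: B1 = {1, 2, 5}  B2 = {0, 2, 5}  B3 = {0, 2, 4}  B4 = {2, 3, 4}
Tree: B1–B2, B2–B3, B3–B4

The largest bag has 3 vertices, giving width 2; this decomposition certifies tw(G) ≤ 2. Since 2–1–5–0–4–3–2 is a cycle in G, G is not acyclic. Forests are exactly the graphs of treewidth ≤ 1, so tw(G) ≥ 2. Hence tw(G) = 2 exactly.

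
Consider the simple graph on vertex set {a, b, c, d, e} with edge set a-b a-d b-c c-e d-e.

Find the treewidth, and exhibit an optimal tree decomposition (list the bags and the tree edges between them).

Treewidth 2.
Bags: B1 = {a, b, d}  B2 = {b, d, e}  B3 = {b, c, e}
Tree: B1–B2, B2–B3

Every bag has size at most 3, so the width is 3 − 1 = 2 and tw(G) ≤ 2. Since b–a–d–e–c–b is a cycle in G, G is not acyclic. Forests are exactly the graphs of treewidth ≤ 1, so tw(G) ≥ 2. The upper and lower bounds meet at 2, so that is the treewidth.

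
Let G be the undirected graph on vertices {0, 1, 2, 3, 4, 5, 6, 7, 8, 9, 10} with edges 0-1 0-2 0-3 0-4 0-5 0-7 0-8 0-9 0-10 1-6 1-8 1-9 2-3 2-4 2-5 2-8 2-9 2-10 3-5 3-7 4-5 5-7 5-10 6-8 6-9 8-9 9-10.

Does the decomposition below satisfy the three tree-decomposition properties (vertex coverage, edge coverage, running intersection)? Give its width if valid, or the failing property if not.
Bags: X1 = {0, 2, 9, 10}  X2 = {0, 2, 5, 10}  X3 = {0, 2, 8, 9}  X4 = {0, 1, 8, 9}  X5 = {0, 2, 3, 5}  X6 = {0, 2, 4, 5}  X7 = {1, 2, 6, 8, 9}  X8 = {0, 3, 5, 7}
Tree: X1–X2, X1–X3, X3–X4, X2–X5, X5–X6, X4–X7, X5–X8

No — bags containing vertex 2 are not connected in the tree.

A tree decomposition must satisfy three properties: every vertex lies in some bag; for every edge, both endpoints lie together in some bag; and for every vertex, the bags containing it form a connected subtree. Here bags containing vertex 2 are not connected in the tree, so the decomposition is invalid.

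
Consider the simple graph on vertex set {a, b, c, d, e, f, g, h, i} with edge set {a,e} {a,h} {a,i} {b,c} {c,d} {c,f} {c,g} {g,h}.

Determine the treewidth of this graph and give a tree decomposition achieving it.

The largest bag has 2 vertices, giving width 1; this decomposition certifies tw(G) ≤ 1. Any graph with an edge has treewidth ≥ 1, and G has the edge a–h. Combining the bounds, tw(G) = 1.

Treewidth 1.
One such decomposition:
Bags: B1 = {a, h}  B2 = {g, h}  B3 = {c, g}  B4 = {c, d}  B5 = {b, c}  B6 = {c, f}  B7 = {a, e}  B8 = {a, i}
Tree: B1–B2, B2–B3, B3–B4, B3–B5, B3–B6, B1–B7, B7–B8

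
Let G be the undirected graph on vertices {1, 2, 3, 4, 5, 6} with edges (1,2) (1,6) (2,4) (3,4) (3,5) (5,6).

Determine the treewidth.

A width-2 tree decomposition is:
Bags: B1 = {1, 5, 6}  B2 = {1, 3, 5}  B3 = {1, 3, 4}  B4 = {1, 2, 4}
Tree: B1–B2, B2–B3, B3–B4
Each bag holds 3 vertices, so the decomposition has width 2, which upper-bounds the treewidth. For the lower bound, G contains the cycle 1–6–5–3–4–2–1, so G is not a forest; only forests have treewidth ≤ 1, hence tw(G) ≥ 2. Therefore the treewidth is 2.

2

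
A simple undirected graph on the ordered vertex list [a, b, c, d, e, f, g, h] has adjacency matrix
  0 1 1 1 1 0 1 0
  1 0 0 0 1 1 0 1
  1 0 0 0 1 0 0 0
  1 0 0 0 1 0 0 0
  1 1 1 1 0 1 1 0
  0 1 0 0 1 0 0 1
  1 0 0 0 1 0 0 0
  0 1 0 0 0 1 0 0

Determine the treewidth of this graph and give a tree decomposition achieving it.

Treewidth 2.
One optimal decomposition is:
Bags: B1 = {a, b, e}  B2 = {b, e, f}  B3 = {a, d, e}  B4 = {b, f, h}  B5 = {a, e, g}  B6 = {a, c, e}
Tree: B1–B2, B1–B3, B2–B4, B3–B5, B1–B6

The largest bag has 3 vertices, giving width 2; this decomposition certifies tw(G) ≤ 2. For the lower bound, the 3 vertices {a, d, e} are pairwise adjacent, and any tree decomposition puts a clique entirely inside one bag — forcing width ≥ 2. Therefore the treewidth is 2.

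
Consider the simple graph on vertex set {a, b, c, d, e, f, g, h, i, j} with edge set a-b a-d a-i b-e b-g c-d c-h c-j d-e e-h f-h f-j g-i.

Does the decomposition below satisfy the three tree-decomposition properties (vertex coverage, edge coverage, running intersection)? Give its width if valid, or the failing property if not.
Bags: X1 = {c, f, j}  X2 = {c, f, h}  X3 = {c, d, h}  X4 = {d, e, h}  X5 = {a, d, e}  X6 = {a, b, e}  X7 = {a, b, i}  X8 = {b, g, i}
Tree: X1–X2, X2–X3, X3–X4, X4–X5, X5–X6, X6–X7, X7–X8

Checking the three conditions: (i) the bags cover all of {a, b, c, d, e, f, g, h, i, j}; (ii) for each edge, some bag contains both endpoints; (iii) the bags containing any fixed vertex form a subtree. All hold, so the decomposition is valid with width 3 − 1 = 2.

Yes; width 2.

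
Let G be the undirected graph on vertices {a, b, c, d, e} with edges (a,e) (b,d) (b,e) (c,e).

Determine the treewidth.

A width-1 tree decomposition is:
Bags: B1 = {b, e}  B2 = {b, d}  B3 = {a, e}  B4 = {c, e}
Tree: B1–B2, B1–B3, B3–B4
Each bag holds 2 vertices, so the decomposition has width 1, which upper-bounds the treewidth. Since G has at least one edge (e.g. e–b), it is not an edgeless graph, so tw(G) ≥ 1. The upper and lower bounds meet at 1, so that is the treewidth.

1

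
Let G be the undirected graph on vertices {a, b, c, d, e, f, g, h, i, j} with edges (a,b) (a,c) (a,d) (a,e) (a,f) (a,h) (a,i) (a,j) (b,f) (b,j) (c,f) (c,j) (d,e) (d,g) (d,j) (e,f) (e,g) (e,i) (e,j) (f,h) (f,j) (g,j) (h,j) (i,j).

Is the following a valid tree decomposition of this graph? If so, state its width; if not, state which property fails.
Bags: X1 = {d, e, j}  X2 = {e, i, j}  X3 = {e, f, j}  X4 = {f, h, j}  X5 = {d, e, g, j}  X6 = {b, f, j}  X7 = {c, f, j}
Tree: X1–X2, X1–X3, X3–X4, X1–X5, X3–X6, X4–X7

No — vertex a appears in no bag.

A tree decomposition must satisfy three properties: every vertex lies in some bag; for every edge, both endpoints lie together in some bag; and for every vertex, the bags containing it form a connected subtree. Here vertex a appears in no bag, so the decomposition is invalid.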